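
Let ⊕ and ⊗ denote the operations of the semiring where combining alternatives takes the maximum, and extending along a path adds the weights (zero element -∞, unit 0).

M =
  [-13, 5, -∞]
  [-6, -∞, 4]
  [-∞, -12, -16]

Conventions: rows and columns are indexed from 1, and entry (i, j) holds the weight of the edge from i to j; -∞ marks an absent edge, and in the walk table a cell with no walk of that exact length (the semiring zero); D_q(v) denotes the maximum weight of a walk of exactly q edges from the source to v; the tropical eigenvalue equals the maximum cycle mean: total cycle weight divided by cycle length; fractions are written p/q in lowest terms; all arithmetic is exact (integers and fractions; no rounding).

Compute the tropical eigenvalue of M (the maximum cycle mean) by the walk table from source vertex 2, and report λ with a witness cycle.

q=0: [-∞, 0, -∞]
q=1: [-6, -∞, 4]
q=2: [-19, -1, -12]
q=3: [-7, -14, 3]
Optimal cycle mean attained by: cycle 1->2->1, total 5 + (-6), length 2.
Answer: λ = -1/2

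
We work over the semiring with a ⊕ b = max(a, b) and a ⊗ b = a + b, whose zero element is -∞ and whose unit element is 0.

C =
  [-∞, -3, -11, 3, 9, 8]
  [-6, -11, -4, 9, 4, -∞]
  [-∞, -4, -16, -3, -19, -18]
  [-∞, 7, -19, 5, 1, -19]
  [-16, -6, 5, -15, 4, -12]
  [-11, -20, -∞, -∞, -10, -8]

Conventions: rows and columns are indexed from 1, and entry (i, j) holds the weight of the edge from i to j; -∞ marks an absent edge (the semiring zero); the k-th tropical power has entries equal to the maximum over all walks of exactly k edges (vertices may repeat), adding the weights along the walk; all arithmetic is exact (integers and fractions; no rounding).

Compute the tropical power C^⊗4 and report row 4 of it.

C^⊗2:
  [-3, 10, 14, 8, 13, 0]
  [-12, 16, 9, 14, 10, 2]
  [-10, 4, -8, 5, 0, -22]
  [1, 12, 6, 16, 11, -11]
  [-12, 1, 9, 3, 8, -8]
  [-19, -14, -5, -8, -2, -3]
C^⊗3:
  [4, 15, 18, 19, 17, 5]
  [10, 21, 15, 25, 20, -2]
  [-2, 12, 5, 13, 8, -2]
  [6, 23, 16, 21, 17, 9]
  [-5, 10, 13, 10, 12, -4]
  [-14, -1, 3, -3, 2, -11]
C^⊗4:
  [9, 26, 22, 24, 21, 12]
  [15, 32, 25, 30, 26, 18]
  [6, 20, 13, 21, 16, 6]
  [17, 28, 22, 32, 27, 14]
  [4, 17, 17, 19, 16, 3]
  [-7, 4, 7, 8, 6, -6]
Answer: row 4 of C^⊗4 = [17, 28, 22, 32, 27, 14]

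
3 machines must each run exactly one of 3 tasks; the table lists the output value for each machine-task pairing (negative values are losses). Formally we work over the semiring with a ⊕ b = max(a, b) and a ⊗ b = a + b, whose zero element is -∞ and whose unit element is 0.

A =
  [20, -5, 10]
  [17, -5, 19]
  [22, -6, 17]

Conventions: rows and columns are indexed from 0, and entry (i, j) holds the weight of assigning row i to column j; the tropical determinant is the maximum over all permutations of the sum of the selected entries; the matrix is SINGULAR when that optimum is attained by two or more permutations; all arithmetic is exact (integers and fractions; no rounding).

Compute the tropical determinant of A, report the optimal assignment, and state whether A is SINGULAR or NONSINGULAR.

σ = (0, 1, 2): 20 + (-5) + 17 = 32
σ = (0, 2, 1): 20 + 19 + (-6) = 33
σ = (1, 0, 2): (-5) + 17 + 17 = 29
σ = (1, 2, 0): (-5) + 19 + 22 = 36
σ = (2, 0, 1): 10 + 17 + (-6) = 21
σ = (2, 1, 0): 10 + (-5) + 22 = 27
Optimal value attained by: σ = (1, 2, 0).
Answer: det⊕(A) = 36; verdict: NONSINGULAR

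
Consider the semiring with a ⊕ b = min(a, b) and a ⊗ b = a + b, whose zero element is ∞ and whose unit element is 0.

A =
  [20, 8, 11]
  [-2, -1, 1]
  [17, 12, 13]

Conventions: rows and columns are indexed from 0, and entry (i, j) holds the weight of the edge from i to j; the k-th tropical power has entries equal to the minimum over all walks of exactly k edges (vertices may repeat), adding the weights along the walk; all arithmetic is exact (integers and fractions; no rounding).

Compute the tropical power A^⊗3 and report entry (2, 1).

A^⊗2:
  [6, 7, 9]
  [-3, -2, 0]
  [10, 11, 13]
A^⊗3:
  [5, 6, 8]
  [-4, -3, -1]
  [9, 10, 12]
Key observation: the optimum is the walk 2->1->1->1, with weight 12 + (-1) + (-1) = 10.
Optimal value attained by: walk 2->1->1->1.
Answer: (A^⊗3)[2][1] = 10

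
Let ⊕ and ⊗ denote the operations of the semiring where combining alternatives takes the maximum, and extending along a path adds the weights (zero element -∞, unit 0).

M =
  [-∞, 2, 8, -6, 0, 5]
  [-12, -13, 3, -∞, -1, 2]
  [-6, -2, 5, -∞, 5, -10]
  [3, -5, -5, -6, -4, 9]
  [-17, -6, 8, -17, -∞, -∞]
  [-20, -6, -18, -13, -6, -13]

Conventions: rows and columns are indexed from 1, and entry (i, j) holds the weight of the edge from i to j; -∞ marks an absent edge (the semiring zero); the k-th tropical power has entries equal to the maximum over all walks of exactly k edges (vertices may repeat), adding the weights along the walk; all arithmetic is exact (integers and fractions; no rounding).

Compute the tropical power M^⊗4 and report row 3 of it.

M^⊗2:
  [2, 6, 13, -8, 13, 4]
  [-3, 1, 8, -11, 8, -7]
  [-1, 3, 13, -12, 10, 0]
  [-3, 5, 11, -3, 3, 8]
  [2, 6, 13, -23, 13, -2]
  [-10, -12, 2, -19, -7, -4]
M^⊗3:
  [7, 11, 21, -4, 18, 8]
  [2, 6, 16, -9, 13, 3]
  [7, 11, 18, -7, 18, 5]
  [5, 9, 16, -5, 16, 7]
  [7, 11, 21, -4, 18, 8]
  [-4, 0, 7, -16, 7, -5]
M^⊗4:
  [15, 19, 26, 1, 26, 13]
  [10, 14, 21, -4, 21, 8]
  [12, 16, 26, 1, 23, 13]
  [10, 14, 24, -1, 21, 11]
  [15, 19, 26, 1, 26, 13]
  [1, 5, 15, -10, 12, 2]
Answer: row 3 of M^⊗4 = [12, 16, 26, 1, 23, 13]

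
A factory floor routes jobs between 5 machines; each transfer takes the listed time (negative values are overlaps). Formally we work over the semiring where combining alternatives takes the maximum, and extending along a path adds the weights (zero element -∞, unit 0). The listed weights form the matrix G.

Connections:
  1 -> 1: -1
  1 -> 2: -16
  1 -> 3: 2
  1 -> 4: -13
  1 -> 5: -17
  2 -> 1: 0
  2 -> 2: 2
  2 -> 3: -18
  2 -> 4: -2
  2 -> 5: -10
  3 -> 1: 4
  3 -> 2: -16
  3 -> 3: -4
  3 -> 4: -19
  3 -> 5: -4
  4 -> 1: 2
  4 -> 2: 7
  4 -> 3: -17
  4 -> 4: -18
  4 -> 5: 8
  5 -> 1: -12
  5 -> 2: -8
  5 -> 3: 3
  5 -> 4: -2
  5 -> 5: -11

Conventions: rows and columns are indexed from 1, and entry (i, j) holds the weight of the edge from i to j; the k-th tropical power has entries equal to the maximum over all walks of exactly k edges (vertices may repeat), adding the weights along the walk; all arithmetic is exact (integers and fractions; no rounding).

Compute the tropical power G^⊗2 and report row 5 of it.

G^⊗2:
  [6, -6, 1, -14, -2]
  [2, 5, 2, 0, 6]
  [3, -12, 6, -6, -8]
  [7, 9, 11, 6, -3]
  [7, 5, -1, -10, 6]
Answer: row 5 of G^⊗2 = [7, 5, -1, -10, 6]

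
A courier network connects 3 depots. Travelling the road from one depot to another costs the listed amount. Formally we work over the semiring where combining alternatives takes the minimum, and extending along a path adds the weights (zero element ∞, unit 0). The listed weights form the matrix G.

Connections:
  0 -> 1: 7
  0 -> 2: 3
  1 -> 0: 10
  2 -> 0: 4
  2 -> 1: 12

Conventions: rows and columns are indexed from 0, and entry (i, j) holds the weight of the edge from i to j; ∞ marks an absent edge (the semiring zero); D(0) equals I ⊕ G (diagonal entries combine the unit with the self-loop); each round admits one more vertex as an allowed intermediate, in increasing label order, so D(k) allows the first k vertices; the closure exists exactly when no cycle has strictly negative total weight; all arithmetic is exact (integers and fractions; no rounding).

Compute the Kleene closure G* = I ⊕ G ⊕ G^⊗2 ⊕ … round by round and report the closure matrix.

D(0):
  [0, 7, 3]
  [10, 0, ∞]
  [4, 12, 0]
D(1):
  [0, 7, 3]
  [10, 0, 13]
  [4, 11, 0]
D(2):
  [0, 7, 3]
  [10, 0, 13]
  [4, 11, 0]
D(3):
  [0, 7, 3]
  [10, 0, 13]
  [4, 11, 0]
Answer: G* = [[0, 7, 3], [10, 0, 13], [4, 11, 0]]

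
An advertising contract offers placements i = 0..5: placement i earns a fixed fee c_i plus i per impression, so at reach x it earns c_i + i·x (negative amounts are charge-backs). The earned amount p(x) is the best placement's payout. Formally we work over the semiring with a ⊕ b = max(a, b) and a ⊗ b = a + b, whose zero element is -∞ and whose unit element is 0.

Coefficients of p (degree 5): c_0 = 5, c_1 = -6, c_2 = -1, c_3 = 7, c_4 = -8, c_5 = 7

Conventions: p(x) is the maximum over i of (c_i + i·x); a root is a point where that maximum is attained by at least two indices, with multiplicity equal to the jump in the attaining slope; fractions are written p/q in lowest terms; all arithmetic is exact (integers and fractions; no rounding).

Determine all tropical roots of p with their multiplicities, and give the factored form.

hull edge (i=0, c=5) to (i=3, c=7): slope 2/3, span 3
hull edge (i=3, c=7) to (i=5, c=7): slope 0, span 2
Factored form: p(x) = 7 ⊗ (x ⊕ (-2/3)) ⊗ (x ⊕ (-2/3)) ⊗ (x ⊕ (-2/3)) ⊗ (x ⊕ 0) ⊗ (x ⊕ 0)
Answer: roots = -2/3 (mult 3), 0 (mult 2)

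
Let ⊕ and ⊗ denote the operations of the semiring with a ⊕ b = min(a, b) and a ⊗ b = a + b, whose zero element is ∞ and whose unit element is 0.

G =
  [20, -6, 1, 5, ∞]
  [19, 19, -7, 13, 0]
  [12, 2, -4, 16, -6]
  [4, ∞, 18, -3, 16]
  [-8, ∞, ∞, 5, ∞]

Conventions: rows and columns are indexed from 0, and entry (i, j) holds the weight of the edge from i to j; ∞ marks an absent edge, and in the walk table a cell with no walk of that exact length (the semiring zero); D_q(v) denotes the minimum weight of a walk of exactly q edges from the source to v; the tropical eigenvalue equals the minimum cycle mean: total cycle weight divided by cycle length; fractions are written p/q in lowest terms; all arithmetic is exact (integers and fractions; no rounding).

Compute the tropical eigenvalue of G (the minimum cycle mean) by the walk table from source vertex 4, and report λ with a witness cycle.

q=0: [∞, ∞, ∞, ∞, 0]
q=1: [-8, ∞, ∞, 5, ∞]
q=2: [9, -14, -7, -3, 21]
q=3: [1, -5, -21, -6, -14]
q=4: [-22, -19, -25, -9, -27]
q=5: [-35, -28, -29, -22, -31]
Optimal cycle mean attained by: cycle 0->1->2->4->0, total (-6) + (-7) + (-6) + (-8), length 4.
Answer: λ = -27/4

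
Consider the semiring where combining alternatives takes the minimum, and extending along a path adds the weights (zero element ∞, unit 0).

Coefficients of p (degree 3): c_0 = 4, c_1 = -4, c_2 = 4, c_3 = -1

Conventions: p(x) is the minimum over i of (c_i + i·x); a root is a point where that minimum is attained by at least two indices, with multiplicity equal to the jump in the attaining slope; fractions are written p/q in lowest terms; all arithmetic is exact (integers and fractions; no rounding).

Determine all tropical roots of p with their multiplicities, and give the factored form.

hull edge (i=0, c=4) to (i=1, c=-4): slope -8, span 1
hull edge (i=1, c=-4) to (i=3, c=-1): slope 3/2, span 2
Factored form: p(x) = -1 ⊗ (x ⊕ (-3/2)) ⊗ (x ⊕ (-3/2)) ⊗ (x ⊕ 8)
Answer: roots = -3/2 (mult 2), 8 (mult 1)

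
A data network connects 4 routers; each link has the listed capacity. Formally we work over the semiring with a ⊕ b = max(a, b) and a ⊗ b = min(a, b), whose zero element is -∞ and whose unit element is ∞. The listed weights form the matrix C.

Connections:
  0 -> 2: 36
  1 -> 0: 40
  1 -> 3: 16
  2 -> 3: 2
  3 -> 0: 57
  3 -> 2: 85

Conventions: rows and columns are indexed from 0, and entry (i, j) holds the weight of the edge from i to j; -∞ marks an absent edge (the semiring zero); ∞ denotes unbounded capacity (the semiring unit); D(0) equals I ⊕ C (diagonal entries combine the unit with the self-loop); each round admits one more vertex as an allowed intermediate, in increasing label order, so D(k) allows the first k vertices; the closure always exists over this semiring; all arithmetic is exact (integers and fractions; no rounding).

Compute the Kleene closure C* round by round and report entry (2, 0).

D(0):
  [∞, -∞, 36, -∞]
  [40, ∞, -∞, 16]
  [-∞, -∞, ∞, 2]
  [57, -∞, 85, ∞]
D(1):
  [∞, -∞, 36, -∞]
  [40, ∞, 36, 16]
  [-∞, -∞, ∞, 2]
  [57, -∞, 85, ∞]
D(2):
  [∞, -∞, 36, -∞]
  [40, ∞, 36, 16]
  [-∞, -∞, ∞, 2]
  [57, -∞, 85, ∞]
D(3):
  [∞, -∞, 36, 2]
  [40, ∞, 36, 16]
  [-∞, -∞, ∞, 2]
  [57, -∞, 85, ∞]
D(4):
  [∞, -∞, 36, 2]
  [40, ∞, 36, 16]
  [2, -∞, ∞, 2]
  [57, -∞, 85, ∞]
Answer: C*[2][0] = 2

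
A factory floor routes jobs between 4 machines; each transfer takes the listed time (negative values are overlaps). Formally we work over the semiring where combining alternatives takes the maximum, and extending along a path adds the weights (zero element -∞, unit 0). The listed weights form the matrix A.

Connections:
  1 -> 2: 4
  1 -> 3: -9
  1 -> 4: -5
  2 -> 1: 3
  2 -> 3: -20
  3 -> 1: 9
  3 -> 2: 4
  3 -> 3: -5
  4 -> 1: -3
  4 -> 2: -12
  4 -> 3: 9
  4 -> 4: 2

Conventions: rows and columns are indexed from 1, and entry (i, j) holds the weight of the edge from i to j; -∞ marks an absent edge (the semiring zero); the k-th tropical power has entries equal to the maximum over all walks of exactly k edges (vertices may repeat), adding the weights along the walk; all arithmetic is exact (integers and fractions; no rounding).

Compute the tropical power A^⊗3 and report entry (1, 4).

A^⊗2:
  [7, -5, 4, -3]
  [-11, 7, -6, -2]
  [7, 13, 0, 4]
  [18, 13, 11, 4]
A^⊗3:
  [13, 11, 6, 2]
  [10, -2, 7, 0]
  [16, 11, 13, 6]
  [20, 22, 13, 13]
Key observation: the optimum is the walk 1->2->1->4, with weight 4 + 3 + (-5) = 2.
Optimal value attained by: walk 1->2->1->4.
Answer: (A^⊗3)[1][4] = 2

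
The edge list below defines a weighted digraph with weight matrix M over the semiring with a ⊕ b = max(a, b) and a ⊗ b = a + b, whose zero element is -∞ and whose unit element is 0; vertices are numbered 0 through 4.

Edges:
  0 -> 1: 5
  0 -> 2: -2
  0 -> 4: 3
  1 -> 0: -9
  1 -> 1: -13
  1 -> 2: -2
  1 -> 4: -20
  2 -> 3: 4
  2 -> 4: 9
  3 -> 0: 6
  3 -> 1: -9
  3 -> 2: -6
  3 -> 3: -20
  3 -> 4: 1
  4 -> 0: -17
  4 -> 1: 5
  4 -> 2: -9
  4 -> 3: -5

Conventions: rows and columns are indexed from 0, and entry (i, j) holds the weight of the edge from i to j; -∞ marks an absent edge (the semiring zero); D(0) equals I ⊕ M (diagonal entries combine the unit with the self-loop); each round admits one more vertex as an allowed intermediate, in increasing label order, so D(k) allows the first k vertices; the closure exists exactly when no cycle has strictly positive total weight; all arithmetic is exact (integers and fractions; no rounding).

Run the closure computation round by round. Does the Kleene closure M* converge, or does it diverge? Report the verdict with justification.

D(0):
  [0, 5, -2, -∞, 3]
  [-9, 0, -2, -∞, -20]
  [-∞, -∞, 0, 4, 9]
  [6, -9, -6, 0, 1]
  [-17, 5, -9, -5, 0]
D(1):
  [0, 5, -2, -∞, 3]
  [-9, 0, -2, -∞, -6]
  [-∞, -∞, 0, 4, 9]
  [6, 11, 4, 0, 9]
  [-17, 5, -9, -5, 0]
D(2):
  [0, 5, 3, -∞, 3]
  [-9, 0, -2, -∞, -6]
  [-∞, -∞, 0, 4, 9]
  [6, 11, 9, 0, 9]
  [-4, 5, 3, -5, 0]
Detection: at round 3, diagonal entry (3, 3) turns strictly positive.
Key observation: the cycle 3->0->1->2->3 has total weight 6 + 5 + (-2) + 4, which is strictly positive.
Answer: DIVERGES — positive cycle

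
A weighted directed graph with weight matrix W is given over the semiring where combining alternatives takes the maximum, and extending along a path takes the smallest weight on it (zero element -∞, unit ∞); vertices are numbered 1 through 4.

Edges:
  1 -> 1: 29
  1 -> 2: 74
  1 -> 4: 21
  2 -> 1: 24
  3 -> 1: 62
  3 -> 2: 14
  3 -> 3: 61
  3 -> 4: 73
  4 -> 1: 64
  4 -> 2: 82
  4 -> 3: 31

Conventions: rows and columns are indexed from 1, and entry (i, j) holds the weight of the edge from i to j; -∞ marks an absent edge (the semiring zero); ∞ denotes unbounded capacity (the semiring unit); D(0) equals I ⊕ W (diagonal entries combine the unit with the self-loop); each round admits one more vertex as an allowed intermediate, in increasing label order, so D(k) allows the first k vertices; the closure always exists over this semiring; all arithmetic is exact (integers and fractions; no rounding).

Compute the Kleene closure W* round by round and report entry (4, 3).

D(0):
  [∞, 74, -∞, 21]
  [24, ∞, -∞, -∞]
  [62, 14, ∞, 73]
  [64, 82, 31, ∞]
D(1):
  [∞, 74, -∞, 21]
  [24, ∞, -∞, 21]
  [62, 62, ∞, 73]
  [64, 82, 31, ∞]
D(2):
  [∞, 74, -∞, 21]
  [24, ∞, -∞, 21]
  [62, 62, ∞, 73]
  [64, 82, 31, ∞]
D(3):
  [∞, 74, -∞, 21]
  [24, ∞, -∞, 21]
  [62, 62, ∞, 73]
  [64, 82, 31, ∞]
D(4):
  [∞, 74, 21, 21]
  [24, ∞, 21, 21]
  [64, 73, ∞, 73]
  [64, 82, 31, ∞]
Answer: W*[4][3] = 31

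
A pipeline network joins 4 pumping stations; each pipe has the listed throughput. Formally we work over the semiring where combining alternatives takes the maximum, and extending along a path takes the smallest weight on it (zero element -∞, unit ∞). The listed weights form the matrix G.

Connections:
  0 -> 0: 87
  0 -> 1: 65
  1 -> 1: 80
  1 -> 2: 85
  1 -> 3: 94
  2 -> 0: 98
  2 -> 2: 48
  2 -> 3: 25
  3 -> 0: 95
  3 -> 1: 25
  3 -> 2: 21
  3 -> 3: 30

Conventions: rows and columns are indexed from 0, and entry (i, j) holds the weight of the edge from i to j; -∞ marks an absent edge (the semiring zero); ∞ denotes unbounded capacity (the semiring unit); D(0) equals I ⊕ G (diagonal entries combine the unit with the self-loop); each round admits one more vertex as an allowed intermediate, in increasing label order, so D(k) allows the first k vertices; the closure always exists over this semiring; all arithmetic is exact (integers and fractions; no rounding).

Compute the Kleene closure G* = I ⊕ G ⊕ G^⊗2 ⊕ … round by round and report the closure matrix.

D(0):
  [∞, 65, -∞, -∞]
  [-∞, ∞, 85, 94]
  [98, -∞, ∞, 25]
  [95, 25, 21, ∞]
D(1):
  [∞, 65, -∞, -∞]
  [-∞, ∞, 85, 94]
  [98, 65, ∞, 25]
  [95, 65, 21, ∞]
D(2):
  [∞, 65, 65, 65]
  [-∞, ∞, 85, 94]
  [98, 65, ∞, 65]
  [95, 65, 65, ∞]
D(3):
  [∞, 65, 65, 65]
  [85, ∞, 85, 94]
  [98, 65, ∞, 65]
  [95, 65, 65, ∞]
D(4):
  [∞, 65, 65, 65]
  [94, ∞, 85, 94]
  [98, 65, ∞, 65]
  [95, 65, 65, ∞]
Answer: G* = [[∞, 65, 65, 65], [94, ∞, 85, 94], [98, 65, ∞, 65], [95, 65, 65, ∞]]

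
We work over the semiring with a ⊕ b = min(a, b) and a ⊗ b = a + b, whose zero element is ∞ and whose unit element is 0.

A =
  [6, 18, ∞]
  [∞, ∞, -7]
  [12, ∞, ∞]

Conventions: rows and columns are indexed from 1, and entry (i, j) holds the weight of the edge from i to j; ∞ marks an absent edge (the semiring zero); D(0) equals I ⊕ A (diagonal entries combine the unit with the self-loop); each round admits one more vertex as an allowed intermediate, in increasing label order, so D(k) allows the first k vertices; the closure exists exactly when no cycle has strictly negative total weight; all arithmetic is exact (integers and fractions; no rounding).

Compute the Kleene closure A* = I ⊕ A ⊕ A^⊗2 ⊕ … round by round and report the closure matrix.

D(0):
  [0, 18, ∞]
  [∞, 0, -7]
  [12, ∞, 0]
D(1):
  [0, 18, ∞]
  [∞, 0, -7]
  [12, 30, 0]
D(2):
  [0, 18, 11]
  [∞, 0, -7]
  [12, 30, 0]
D(3):
  [0, 18, 11]
  [5, 0, -7]
  [12, 30, 0]
Answer: A* = [[0, 18, 11], [5, 0, -7], [12, 30, 0]]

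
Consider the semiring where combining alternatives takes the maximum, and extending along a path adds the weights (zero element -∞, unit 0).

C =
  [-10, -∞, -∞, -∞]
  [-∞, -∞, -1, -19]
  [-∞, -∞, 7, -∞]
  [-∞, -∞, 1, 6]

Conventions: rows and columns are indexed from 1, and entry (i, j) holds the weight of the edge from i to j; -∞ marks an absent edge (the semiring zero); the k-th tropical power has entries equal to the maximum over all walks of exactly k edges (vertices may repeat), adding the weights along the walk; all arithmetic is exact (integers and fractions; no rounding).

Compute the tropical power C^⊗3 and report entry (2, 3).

C^⊗2:
  [-20, -∞, -∞, -∞]
  [-∞, -∞, 6, -13]
  [-∞, -∞, 14, -∞]
  [-∞, -∞, 8, 12]
C^⊗3:
  [-30, -∞, -∞, -∞]
  [-∞, -∞, 13, -7]
  [-∞, -∞, 21, -∞]
  [-∞, -∞, 15, 18]
Key observation: the optimum is the walk 2->3->3->3, with weight (-1) + 7 + 7 = 13.
Optimal value attained by: walk 2->3->3->3.
Answer: (C^⊗3)[2][3] = 13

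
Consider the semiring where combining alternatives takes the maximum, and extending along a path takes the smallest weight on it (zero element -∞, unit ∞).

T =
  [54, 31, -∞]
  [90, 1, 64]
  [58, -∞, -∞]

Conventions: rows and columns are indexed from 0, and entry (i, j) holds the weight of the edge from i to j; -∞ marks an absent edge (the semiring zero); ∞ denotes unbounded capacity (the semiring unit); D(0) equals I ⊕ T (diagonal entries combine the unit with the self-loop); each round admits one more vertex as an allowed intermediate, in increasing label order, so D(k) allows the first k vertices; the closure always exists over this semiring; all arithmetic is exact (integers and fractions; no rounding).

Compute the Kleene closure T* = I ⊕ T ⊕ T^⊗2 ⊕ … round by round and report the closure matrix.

D(0):
  [∞, 31, -∞]
  [90, ∞, 64]
  [58, -∞, ∞]
D(1):
  [∞, 31, -∞]
  [90, ∞, 64]
  [58, 31, ∞]
D(2):
  [∞, 31, 31]
  [90, ∞, 64]
  [58, 31, ∞]
D(3):
  [∞, 31, 31]
  [90, ∞, 64]
  [58, 31, ∞]
Answer: T* = [[∞, 31, 31], [90, ∞, 64], [58, 31, ∞]]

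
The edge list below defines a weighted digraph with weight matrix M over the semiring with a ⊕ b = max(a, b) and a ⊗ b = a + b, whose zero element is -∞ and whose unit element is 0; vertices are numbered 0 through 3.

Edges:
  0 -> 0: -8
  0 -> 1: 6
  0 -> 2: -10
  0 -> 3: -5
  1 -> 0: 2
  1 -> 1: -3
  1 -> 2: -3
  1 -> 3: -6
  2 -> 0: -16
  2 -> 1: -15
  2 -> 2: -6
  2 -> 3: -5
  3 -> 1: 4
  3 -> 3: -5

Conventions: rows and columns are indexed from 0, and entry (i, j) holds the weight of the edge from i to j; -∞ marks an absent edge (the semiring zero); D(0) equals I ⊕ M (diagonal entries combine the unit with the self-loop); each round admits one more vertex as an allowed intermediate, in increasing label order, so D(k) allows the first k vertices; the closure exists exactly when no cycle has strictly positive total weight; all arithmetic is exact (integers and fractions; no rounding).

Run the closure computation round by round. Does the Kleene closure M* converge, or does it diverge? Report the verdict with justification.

D(0):
  [0, 6, -10, -5]
  [2, 0, -3, -6]
  [-16, -15, 0, -5]
  [-∞, 4, -∞, 0]
Detection: at round 1, diagonal entry (1, 1) turns strictly positive.
Key observation: the cycle 1->0->1 has total weight 2 + 6, which is strictly positive.
Answer: DIVERGES — positive cycle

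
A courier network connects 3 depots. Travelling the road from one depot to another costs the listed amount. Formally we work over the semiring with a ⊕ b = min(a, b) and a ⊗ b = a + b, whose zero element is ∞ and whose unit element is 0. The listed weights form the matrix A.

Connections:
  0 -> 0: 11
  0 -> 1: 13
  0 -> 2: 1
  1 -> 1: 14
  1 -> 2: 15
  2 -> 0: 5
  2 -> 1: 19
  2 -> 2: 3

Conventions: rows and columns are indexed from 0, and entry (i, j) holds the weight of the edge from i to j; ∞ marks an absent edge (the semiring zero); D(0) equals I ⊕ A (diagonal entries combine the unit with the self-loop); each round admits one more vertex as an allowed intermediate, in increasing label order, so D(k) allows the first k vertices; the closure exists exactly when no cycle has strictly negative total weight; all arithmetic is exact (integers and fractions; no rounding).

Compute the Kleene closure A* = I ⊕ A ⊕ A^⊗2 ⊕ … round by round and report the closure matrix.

D(0):
  [0, 13, 1]
  [∞, 0, 15]
  [5, 19, 0]
D(1):
  [0, 13, 1]
  [∞, 0, 15]
  [5, 18, 0]
D(2):
  [0, 13, 1]
  [∞, 0, 15]
  [5, 18, 0]
D(3):
  [0, 13, 1]
  [20, 0, 15]
  [5, 18, 0]
Answer: A* = [[0, 13, 1], [20, 0, 15], [5, 18, 0]]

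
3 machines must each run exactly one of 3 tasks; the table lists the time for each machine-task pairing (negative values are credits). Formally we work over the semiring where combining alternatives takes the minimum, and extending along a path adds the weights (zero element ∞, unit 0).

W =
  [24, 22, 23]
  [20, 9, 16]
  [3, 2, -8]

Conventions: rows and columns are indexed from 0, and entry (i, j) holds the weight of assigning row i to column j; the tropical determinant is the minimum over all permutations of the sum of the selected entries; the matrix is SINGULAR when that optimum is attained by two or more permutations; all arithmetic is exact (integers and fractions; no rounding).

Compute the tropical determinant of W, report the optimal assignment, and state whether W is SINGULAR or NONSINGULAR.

σ = (0, 1, 2): 24 + 9 + (-8) = 25
σ = (0, 2, 1): 24 + 16 + 2 = 42
σ = (1, 0, 2): 22 + 20 + (-8) = 34
σ = (1, 2, 0): 22 + 16 + 3 = 41
σ = (2, 0, 1): 23 + 20 + 2 = 45
σ = (2, 1, 0): 23 + 9 + 3 = 35
Optimal value attained by: σ = (0, 1, 2).
Answer: det⊕(W) = 25; verdict: NONSINGULAR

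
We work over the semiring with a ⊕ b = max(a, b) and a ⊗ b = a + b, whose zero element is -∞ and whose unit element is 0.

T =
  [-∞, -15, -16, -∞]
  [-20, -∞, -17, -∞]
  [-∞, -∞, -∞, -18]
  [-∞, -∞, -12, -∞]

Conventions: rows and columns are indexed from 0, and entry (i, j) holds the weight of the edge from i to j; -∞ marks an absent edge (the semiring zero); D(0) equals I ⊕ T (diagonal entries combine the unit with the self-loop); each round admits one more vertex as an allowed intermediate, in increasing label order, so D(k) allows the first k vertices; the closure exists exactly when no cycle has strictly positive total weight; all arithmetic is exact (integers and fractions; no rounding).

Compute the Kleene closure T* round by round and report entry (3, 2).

D(0):
  [0, -15, -16, -∞]
  [-20, 0, -17, -∞]
  [-∞, -∞, 0, -18]
  [-∞, -∞, -12, 0]
D(1):
  [0, -15, -16, -∞]
  [-20, 0, -17, -∞]
  [-∞, -∞, 0, -18]
  [-∞, -∞, -12, 0]
D(2):
  [0, -15, -16, -∞]
  [-20, 0, -17, -∞]
  [-∞, -∞, 0, -18]
  [-∞, -∞, -12, 0]
D(3):
  [0, -15, -16, -34]
  [-20, 0, -17, -35]
  [-∞, -∞, 0, -18]
  [-∞, -∞, -12, 0]
D(4):
  [0, -15, -16, -34]
  [-20, 0, -17, -35]
  [-∞, -∞, 0, -18]
  [-∞, -∞, -12, 0]
Answer: T*[3][2] = -12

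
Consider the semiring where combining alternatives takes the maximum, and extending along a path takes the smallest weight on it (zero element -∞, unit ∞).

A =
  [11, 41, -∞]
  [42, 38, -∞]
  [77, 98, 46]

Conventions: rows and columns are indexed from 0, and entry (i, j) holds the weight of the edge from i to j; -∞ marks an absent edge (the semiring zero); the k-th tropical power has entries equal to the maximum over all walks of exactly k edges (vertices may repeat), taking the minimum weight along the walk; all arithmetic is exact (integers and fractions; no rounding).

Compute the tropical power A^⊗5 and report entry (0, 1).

A^⊗2:
  [41, 38, -∞]
  [38, 41, -∞]
  [46, 46, 46]
A^⊗3:
  [38, 41, -∞]
  [41, 38, -∞]
  [46, 46, 46]
A^⊗4:
  [41, 38, -∞]
  [38, 41, -∞]
  [46, 46, 46]
A^⊗5:
  [38, 41, -∞]
  [41, 38, -∞]
  [46, 46, 46]
Key observation: the optimum is the walk 0->1->0->1->0->1, with weight 41 min 42 min 41 min 42 min 41 = 41.
Optimal value attained by: walk 0->1->0->1->0->1.
Answer: (A^⊗5)[0][1] = 41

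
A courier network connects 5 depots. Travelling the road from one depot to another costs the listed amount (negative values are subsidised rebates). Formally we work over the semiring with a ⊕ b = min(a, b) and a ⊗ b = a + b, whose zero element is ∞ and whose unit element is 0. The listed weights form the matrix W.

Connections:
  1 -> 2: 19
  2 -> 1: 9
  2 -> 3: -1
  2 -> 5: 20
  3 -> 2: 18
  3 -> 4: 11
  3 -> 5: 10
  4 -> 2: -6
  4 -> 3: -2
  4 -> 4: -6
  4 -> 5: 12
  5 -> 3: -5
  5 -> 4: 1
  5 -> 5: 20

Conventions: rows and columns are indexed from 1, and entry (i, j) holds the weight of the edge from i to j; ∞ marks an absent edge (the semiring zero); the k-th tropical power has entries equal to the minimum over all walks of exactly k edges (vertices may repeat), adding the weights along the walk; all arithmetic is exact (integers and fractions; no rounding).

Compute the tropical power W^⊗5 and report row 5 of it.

W^⊗2:
  [28, ∞, 18, ∞, 39]
  [∞, 17, 15, 10, 9]
  [27, 5, 5, 5, 23]
  [3, -12, -8, -12, 6]
  [∞, -5, -1, -5, 5]
W^⊗3:
  [∞, 36, 34, 29, 28]
  [26, 4, 4, 4, 22]
  [14, -1, 3, -1, 15]
  [-3, -18, -14, -18, 0]
  [4, -11, -7, -11, 7]
W^⊗4:
  [45, 23, 23, 23, 41]
  [13, -2, 2, -2, 14]
  [8, -7, -3, -7, 11]
  [-9, -24, -20, -24, -6]
  [-2, -17, -13, -17, 1]
W^⊗5:
  [32, 17, 21, 17, 33]
  [7, -8, -4, -8, 10]
  [2, -13, -9, -13, 5]
  [-15, -30, -26, -30, -12]
  [-8, -23, -19, -23, -5]
Answer: row 5 of W^⊗5 = [-8, -23, -19, -23, -5]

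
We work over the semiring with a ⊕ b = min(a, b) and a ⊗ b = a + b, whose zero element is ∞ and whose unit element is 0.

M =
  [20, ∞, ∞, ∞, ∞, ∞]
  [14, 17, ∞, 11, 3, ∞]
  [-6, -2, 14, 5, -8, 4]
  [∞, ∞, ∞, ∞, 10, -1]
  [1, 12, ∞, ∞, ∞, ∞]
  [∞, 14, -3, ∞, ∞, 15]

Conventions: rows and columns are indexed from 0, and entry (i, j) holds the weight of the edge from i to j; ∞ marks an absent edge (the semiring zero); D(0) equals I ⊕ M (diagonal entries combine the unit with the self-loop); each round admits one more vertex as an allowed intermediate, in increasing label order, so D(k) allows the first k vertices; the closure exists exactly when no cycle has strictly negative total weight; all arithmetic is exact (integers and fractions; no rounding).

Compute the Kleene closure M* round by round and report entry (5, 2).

D(0):
  [0, ∞, ∞, ∞, ∞, ∞]
  [14, 0, ∞, 11, 3, ∞]
  [-6, -2, 0, 5, -8, 4]
  [∞, ∞, ∞, 0, 10, -1]
  [1, 12, ∞, ∞, 0, ∞]
  [∞, 14, -3, ∞, ∞, 0]
D(1):
  [0, ∞, ∞, ∞, ∞, ∞]
  [14, 0, ∞, 11, 3, ∞]
  [-6, -2, 0, 5, -8, 4]
  [∞, ∞, ∞, 0, 10, -1]
  [1, 12, ∞, ∞, 0, ∞]
  [∞, 14, -3, ∞, ∞, 0]
D(2):
  [0, ∞, ∞, ∞, ∞, ∞]
  [14, 0, ∞, 11, 3, ∞]
  [-6, -2, 0, 5, -8, 4]
  [∞, ∞, ∞, 0, 10, -1]
  [1, 12, ∞, 23, 0, ∞]
  [28, 14, -3, 25, 17, 0]
D(3):
  [0, ∞, ∞, ∞, ∞, ∞]
  [14, 0, ∞, 11, 3, ∞]
  [-6, -2, 0, 5, -8, 4]
  [∞, ∞, ∞, 0, 10, -1]
  [1, 12, ∞, 23, 0, ∞]
  [-9, -5, -3, 2, -11, 0]
D(4):
  [0, ∞, ∞, ∞, ∞, ∞]
  [14, 0, ∞, 11, 3, 10]
  [-6, -2, 0, 5, -8, 4]
  [∞, ∞, ∞, 0, 10, -1]
  [1, 12, ∞, 23, 0, 22]
  [-9, -5, -3, 2, -11, 0]
D(5):
  [0, ∞, ∞, ∞, ∞, ∞]
  [4, 0, ∞, 11, 3, 10]
  [-7, -2, 0, 5, -8, 4]
  [11, 22, ∞, 0, 10, -1]
  [1, 12, ∞, 23, 0, 22]
  [-10, -5, -3, 2, -11, 0]
D(6):
  [0, ∞, ∞, ∞, ∞, ∞]
  [0, 0, 7, 11, -1, 10]
  [-7, -2, 0, 5, -8, 4]
  [-11, -6, -4, 0, -12, -1]
  [1, 12, 19, 23, 0, 22]
  [-10, -5, -3, 2, -11, 0]
Answer: M*[5][2] = -3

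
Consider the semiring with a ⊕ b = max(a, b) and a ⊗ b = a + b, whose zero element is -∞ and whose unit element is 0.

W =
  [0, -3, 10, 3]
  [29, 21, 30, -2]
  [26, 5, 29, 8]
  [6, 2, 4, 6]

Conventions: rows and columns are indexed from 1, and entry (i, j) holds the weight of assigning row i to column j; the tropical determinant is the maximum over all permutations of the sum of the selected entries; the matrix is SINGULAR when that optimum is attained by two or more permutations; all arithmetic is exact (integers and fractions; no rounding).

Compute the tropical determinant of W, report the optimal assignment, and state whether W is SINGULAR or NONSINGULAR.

σ = (1, 2, 3, 4): 0 + 21 + 29 + 6 = 56
σ = (1, 2, 4, 3): 0 + 21 + 8 + 4 = 33
σ = (1, 3, 2, 4): 0 + 30 + 5 + 6 = 41
σ = (1, 3, 4, 2): 0 + 30 + 8 + 2 = 40
σ = (1, 4, 2, 3): 0 + (-2) + 5 + 4 = 7
σ = (1, 4, 3, 2): 0 + (-2) + 29 + 2 = 29
σ = (2, 1, 3, 4): (-3) + 29 + 29 + 6 = 61
σ = (2, 1, 4, 3): (-3) + 29 + 8 + 4 = 38
σ = (2, 3, 1, 4): (-3) + 30 + 26 + 6 = 59
σ = (2, 3, 4, 1): (-3) + 30 + 8 + 6 = 41
σ = (2, 4, 1, 3): (-3) + (-2) + 26 + 4 = 25
σ = (2, 4, 3, 1): (-3) + (-2) + 29 + 6 = 30
σ = (3, 1, 2, 4): 10 + 29 + 5 + 6 = 50
σ = (3, 1, 4, 2): 10 + 29 + 8 + 2 = 49
σ = (3, 2, 1, 4): 10 + 21 + 26 + 6 = 63
σ = (3, 2, 4, 1): 10 + 21 + 8 + 6 = 45
σ = (3, 4, 1, 2): 10 + (-2) + 26 + 2 = 36
σ = (3, 4, 2, 1): 10 + (-2) + 5 + 6 = 19
σ = (4, 1, 2, 3): 3 + 29 + 5 + 4 = 41
σ = (4, 1, 3, 2): 3 + 29 + 29 + 2 = 63
σ = (4, 2, 1, 3): 3 + 21 + 26 + 4 = 54
σ = (4, 2, 3, 1): 3 + 21 + 29 + 6 = 59
σ = (4, 3, 1, 2): 3 + 30 + 26 + 2 = 61
σ = (4, 3, 2, 1): 3 + 30 + 5 + 6 = 44
Optimal value attained by: σ = (3, 2, 1, 4).
Answer: det⊕(W) = 63; verdict: SINGULAR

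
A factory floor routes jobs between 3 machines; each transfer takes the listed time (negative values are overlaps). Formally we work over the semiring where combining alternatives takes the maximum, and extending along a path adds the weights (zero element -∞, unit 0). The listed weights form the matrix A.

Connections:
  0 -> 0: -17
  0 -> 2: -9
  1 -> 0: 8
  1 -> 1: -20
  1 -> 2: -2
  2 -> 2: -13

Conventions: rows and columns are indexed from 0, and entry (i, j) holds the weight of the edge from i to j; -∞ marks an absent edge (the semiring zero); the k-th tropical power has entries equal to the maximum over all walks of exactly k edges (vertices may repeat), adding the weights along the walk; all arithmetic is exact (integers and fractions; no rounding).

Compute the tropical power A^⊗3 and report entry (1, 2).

A^⊗2:
  [-34, -∞, -22]
  [-9, -40, -1]
  [-∞, -∞, -26]
A^⊗3:
  [-51, -∞, -35]
  [-26, -60, -14]
  [-∞, -∞, -39]
Key observation: the optimum is the walk 1->0->2->2, with weight 8 + (-9) + (-13) = -14.
Optimal value attained by: walk 1->0->2->2.
Answer: (A^⊗3)[1][2] = -14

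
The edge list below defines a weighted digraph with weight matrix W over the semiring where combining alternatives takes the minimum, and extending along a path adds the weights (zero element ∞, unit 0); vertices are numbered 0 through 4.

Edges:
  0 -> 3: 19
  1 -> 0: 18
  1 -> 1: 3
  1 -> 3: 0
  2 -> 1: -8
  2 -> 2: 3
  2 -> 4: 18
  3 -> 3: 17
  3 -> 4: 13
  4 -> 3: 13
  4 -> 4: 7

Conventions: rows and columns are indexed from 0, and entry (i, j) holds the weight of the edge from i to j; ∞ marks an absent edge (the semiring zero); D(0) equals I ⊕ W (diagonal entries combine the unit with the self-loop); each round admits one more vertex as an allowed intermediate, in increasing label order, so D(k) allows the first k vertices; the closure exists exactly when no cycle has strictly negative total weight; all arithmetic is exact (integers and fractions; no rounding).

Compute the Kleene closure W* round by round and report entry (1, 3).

D(0):
  [0, ∞, ∞, 19, ∞]
  [18, 0, ∞, 0, ∞]
  [∞, -8, 0, ∞, 18]
  [∞, ∞, ∞, 0, 13]
  [∞, ∞, ∞, 13, 0]
D(1):
  [0, ∞, ∞, 19, ∞]
  [18, 0, ∞, 0, ∞]
  [∞, -8, 0, ∞, 18]
  [∞, ∞, ∞, 0, 13]
  [∞, ∞, ∞, 13, 0]
D(2):
  [0, ∞, ∞, 19, ∞]
  [18, 0, ∞, 0, ∞]
  [10, -8, 0, -8, 18]
  [∞, ∞, ∞, 0, 13]
  [∞, ∞, ∞, 13, 0]
D(3):
  [0, ∞, ∞, 19, ∞]
  [18, 0, ∞, 0, ∞]
  [10, -8, 0, -8, 18]
  [∞, ∞, ∞, 0, 13]
  [∞, ∞, ∞, 13, 0]
D(4):
  [0, ∞, ∞, 19, 32]
  [18, 0, ∞, 0, 13]
  [10, -8, 0, -8, 5]
  [∞, ∞, ∞, 0, 13]
  [∞, ∞, ∞, 13, 0]
D(5):
  [0, ∞, ∞, 19, 32]
  [18, 0, ∞, 0, 13]
  [10, -8, 0, -8, 5]
  [∞, ∞, ∞, 0, 13]
  [∞, ∞, ∞, 13, 0]
Answer: W*[1][3] = 0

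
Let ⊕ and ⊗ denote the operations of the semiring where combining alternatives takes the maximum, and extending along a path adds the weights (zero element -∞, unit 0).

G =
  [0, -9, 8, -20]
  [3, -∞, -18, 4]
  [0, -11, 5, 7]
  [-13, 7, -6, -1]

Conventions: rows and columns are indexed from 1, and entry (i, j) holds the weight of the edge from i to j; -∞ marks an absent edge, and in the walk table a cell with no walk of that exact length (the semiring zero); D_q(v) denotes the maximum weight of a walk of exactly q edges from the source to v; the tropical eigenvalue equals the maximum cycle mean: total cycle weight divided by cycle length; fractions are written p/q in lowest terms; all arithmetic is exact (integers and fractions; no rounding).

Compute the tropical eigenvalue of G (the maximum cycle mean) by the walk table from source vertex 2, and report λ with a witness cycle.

q=0: [-∞, 0, -∞, -∞]
q=1: [3, -∞, -18, 4]
q=2: [3, 11, 11, 3]
q=3: [14, 10, 16, 18]
q=4: [16, 25, 22, 23]
Optimal cycle mean attained by: cycle 1->3->4->2->1, total 8 + 7 + 7 + 3, length 4.
Answer: λ = 25/4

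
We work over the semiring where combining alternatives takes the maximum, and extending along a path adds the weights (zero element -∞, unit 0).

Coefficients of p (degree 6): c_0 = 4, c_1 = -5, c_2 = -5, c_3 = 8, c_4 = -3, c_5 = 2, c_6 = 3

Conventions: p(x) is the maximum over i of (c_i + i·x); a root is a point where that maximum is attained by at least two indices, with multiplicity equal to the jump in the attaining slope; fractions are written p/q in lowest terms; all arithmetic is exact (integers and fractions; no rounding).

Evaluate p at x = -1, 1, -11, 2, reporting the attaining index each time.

p(-1) = max(4+0·(-1)=4, -5+1·(-1)=-6, -5+2·(-1)=-7, 8+3·(-1)=5, -3+4·(-1)=-7, 2+5·(-1)=-3, 3+6·(-1)=-3) = 5 (attained by i=3)
p(1) = max(4+0·1=4, -5+1·1=-4, -5+2·1=-3, 8+3·1=11, -3+4·1=1, 2+5·1=7, 3+6·1=9) = 11 (attained by i=3)
p(-11) = max(4+0·(-11)=4, -5+1·(-11)=-16, -5+2·(-11)=-27, 8+3·(-11)=-25, -3+4·(-11)=-47, 2+5·(-11)=-53, 3+6·(-11)=-63) = 4 (attained by i=0)
p(2) = max(4+0·2=4, -5+1·2=-3, -5+2·2=-1, 8+3·2=14, -3+4·2=5, 2+5·2=12, 3+6·2=15) = 15 (attained by i=6)
Answer: p(-1) = 5; p(1) = 11; p(-11) = 4; p(2) = 15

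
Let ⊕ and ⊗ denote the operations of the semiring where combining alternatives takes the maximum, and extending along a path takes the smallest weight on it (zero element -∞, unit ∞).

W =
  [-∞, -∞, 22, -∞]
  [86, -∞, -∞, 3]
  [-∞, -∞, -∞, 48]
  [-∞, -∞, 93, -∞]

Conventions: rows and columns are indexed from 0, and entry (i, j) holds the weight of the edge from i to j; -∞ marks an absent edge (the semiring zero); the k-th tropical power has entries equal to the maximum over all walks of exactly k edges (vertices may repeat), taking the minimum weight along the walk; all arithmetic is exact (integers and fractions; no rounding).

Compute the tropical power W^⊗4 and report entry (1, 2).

W^⊗2:
  [-∞, -∞, -∞, 22]
  [-∞, -∞, 22, -∞]
  [-∞, -∞, 48, -∞]
  [-∞, -∞, -∞, 48]
W^⊗3:
  [-∞, -∞, 22, -∞]
  [-∞, -∞, -∞, 22]
  [-∞, -∞, -∞, 48]
  [-∞, -∞, 48, -∞]
W^⊗4:
  [-∞, -∞, -∞, 22]
  [-∞, -∞, 22, -∞]
  [-∞, -∞, 48, -∞]
  [-∞, -∞, -∞, 48]
Key observation: the optimum is the walk 1->0->2->3->2, with weight 86 min 22 min 48 min 93 = 22.
Optimal value attained by: walk 1->0->2->3->2.
Answer: (W^⊗4)[1][2] = 22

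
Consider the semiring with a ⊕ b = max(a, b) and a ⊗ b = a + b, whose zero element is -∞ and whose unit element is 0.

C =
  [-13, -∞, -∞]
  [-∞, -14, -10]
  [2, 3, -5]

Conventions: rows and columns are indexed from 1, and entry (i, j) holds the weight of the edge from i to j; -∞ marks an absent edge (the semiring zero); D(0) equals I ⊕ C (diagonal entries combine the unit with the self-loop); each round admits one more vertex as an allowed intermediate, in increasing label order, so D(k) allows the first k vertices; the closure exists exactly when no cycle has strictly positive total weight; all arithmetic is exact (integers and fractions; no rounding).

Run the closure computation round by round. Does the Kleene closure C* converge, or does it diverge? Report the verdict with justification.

D(0):
  [0, -∞, -∞]
  [-∞, 0, -10]
  [2, 3, 0]
D(1):
  [0, -∞, -∞]
  [-∞, 0, -10]
  [2, 3, 0]
D(2):
  [0, -∞, -∞]
  [-∞, 0, -10]
  [2, 3, 0]
D(3):
  [0, -∞, -∞]
  [-8, 0, -10]
  [2, 3, 0]
Key observation: every diagonal entry stays at the unit through all rounds, so no improving cycle exists.
Answer: CONVERGES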